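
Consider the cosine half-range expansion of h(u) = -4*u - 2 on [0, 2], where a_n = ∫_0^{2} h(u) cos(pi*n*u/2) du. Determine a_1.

32/pi**2

a_1 = ∫_0^{2} (-4*u - 2) cos(pi*u/2) du.
Integrating by parts (boundary term plus one more integral), an antiderivative of (-4*u - 2) cos(pi*u/2) is -8*u*sin(pi*u/2)/pi - 4*sin(pi*u/2)/pi - 16*cos(pi*u/2)/pi**2; evaluating from 0 to 2: ∫_{0}^{2} (-4*u - 2) cos(pi*u/2) du = (16/pi**2) - (-16/pi**2) = 32/pi**2.
Hence a_1 = 32/pi**2.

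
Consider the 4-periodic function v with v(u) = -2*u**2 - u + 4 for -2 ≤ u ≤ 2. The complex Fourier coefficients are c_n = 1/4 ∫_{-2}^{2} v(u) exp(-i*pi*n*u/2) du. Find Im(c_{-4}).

1/(2*pi)

Since v is real-valued, Im(c_{-4}) = -1/4 ∫_{-2}^{2} v(u) sin(-2*pi*u) du = b_{4}/2.
Integrating by parts twice (tabular method), an antiderivative of (-2*u**2 - u + 4) sin(-2*pi*u) is -u**2*cos(2*pi*u)/pi + u*sin(2*pi*u)/pi**2 - u*cos(2*pi*u)/(2*pi) + sin(2*pi*u)/(4*pi**2) + cos(2*pi*u)/(2*pi**3) + 2*cos(2*pi*u)/pi; evaluating from -2 to 2: ∫_{-2}^{2} (-2*u**2 - u + 4) sin(-2*pi*u) du = (-3/pi + 1/(2*pi**3)) - ((1/2 - pi**2)/pi**3) = -2/pi.
Hence Im(c_{-4}) = (-1/4)·(-2/pi) = 1/(2*pi).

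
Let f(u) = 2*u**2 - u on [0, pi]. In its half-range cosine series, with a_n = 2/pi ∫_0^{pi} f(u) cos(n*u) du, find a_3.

a_3 = 2/pi ∫_0^{pi} (2*u**2 - u) cos(3*u) du.
Integrating by parts twice (tabular method), an antiderivative of (2*u**2 - u) cos(3*u) is 2*u**2*sin(3*u)/3 - u*sin(3*u)/3 + 4*u*cos(3*u)/9 - 4*sin(3*u)/27 - cos(3*u)/9; evaluating from 0 to pi: ∫_{0}^{pi} (2*u**2 - u) cos(3*u) du = (1/9 - 4*pi/9) - (-1/9) = 2/9 - 4*pi/9.
Hence a_3 = (2/pi)·(2/9 - 4*pi/9) = 4*(1 - 2*pi)/(9*pi).

4*(1 - 2*pi)/(9*pi)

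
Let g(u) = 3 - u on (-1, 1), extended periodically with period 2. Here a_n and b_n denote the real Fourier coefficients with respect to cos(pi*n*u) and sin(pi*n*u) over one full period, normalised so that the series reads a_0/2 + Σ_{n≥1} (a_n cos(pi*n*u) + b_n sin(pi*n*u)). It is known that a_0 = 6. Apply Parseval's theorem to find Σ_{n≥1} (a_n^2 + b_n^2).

Parseval: a_0^2/2 + Σ_{n≥1} (a_n^2+b_n^2) = ∫_{-1}^{1} g(u)^2 du = 56/3.
Subtract a_0^2/2 = 18: Σ (a_n^2+b_n^2) = 2/3.

2/3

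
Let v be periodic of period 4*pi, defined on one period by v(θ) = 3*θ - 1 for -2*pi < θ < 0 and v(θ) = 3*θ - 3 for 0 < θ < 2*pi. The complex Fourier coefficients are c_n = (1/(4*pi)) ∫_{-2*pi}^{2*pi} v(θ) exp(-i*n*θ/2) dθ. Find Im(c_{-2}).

Since v is real-valued, Im(c_{-2}) = -(1/(4*pi)) ∫_{-2*pi}^{2*pi} v(θ) sin(-θ) dθ = b_{2}/2.
Split the integral at the breakpoints.
Integrating by parts (boundary term plus one more integral), an antiderivative of (3*θ - 1) sin(-θ) is 3*θ*cos(θ) - 3*sin(θ) - cos(θ); evaluating from -2*pi to 0: ∫_{-2*pi}^{0} (3*θ - 1) sin(-θ) dθ = (-1) - (-6*pi - 1) = 6*pi.
Integrating by parts (boundary term plus one more integral), an antiderivative of (3*θ - 3) sin(-θ) is 3*θ*cos(θ) - 3*sin(θ) - 3*cos(θ); evaluating from 0 to 2*pi: ∫_{0}^{2*pi} (3*θ - 3) sin(-θ) dθ = (-3 + 6*pi) - (-3) = 6*pi.
So ∫_{-2*pi}^{2*pi} v(θ) sin(-θ) dθ = 12*pi.
Hence Im(c_{-2}) = (-1/(4*pi))·(12*pi) = -3.

-3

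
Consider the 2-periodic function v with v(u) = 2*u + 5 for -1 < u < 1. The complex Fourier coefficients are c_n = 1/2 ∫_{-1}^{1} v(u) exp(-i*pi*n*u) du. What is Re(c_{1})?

0

Since v is real-valued, Re(c_{1}) = 1/2 ∫_{-1}^{1} v(u) cos(pi*u) du = a_{1}/2.
Integrating by parts (boundary term plus one more integral), an antiderivative of (2*u + 5) cos(pi*u) is 2*u*sin(pi*u)/pi + 5*sin(pi*u)/pi + 2*cos(pi*u)/pi**2; evaluating from -1 to 1: ∫_{-1}^{1} (2*u + 5) cos(pi*u) du = (-2/pi**2) - (-2/pi**2) = 0.
Hence Re(c_{1}) = (1/2)·(0) = 0.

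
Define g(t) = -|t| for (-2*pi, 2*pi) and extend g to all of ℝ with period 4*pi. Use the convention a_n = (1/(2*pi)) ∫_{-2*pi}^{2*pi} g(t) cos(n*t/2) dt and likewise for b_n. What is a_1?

8/pi

a_1 = (1/(2*pi)) ∫_{-2*pi}^{2*pi} g(t) cos(t/2) dt.
g is even and cos(t/2) is even, so the integrand is even and a_1 = 1/pi ∫_0^{2*pi} g(t) cos(t/2) dt.
Integrating by parts (boundary term plus one more integral), an antiderivative of (-t) cos(t/2) is -2*t*sin(t/2) - 4*cos(t/2); evaluating from 0 to 2*pi: ∫_{0}^{2*pi} (-t) cos(t/2) dt = (4) - (-4) = 8.
Hence a_1 = (1/pi)·(8) = 8/pi.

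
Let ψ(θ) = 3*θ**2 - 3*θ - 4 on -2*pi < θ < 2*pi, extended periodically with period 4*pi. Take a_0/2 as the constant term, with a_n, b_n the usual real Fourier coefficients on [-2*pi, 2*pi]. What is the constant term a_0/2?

a_0 = (1/(2*pi)) ∫_{-2*pi}^{2*pi} ψ(θ) dθ = (1/(2*pi)) · (16*pi*(-1 + pi**2)) = -8 + 8*pi**2.
So the constant term a_0/2 = -4 + 4*pi**2.

-4 + 4*pi**2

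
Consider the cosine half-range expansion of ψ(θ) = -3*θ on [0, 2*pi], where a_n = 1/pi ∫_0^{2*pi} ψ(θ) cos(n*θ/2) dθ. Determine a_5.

24/(25*pi)

a_5 = 1/pi ∫_0^{2*pi} (-3*θ) cos(5*θ/2) dθ.
Integrating by parts (boundary term plus one more integral), an antiderivative of (-3*θ) cos(5*θ/2) is -6*θ*sin(5*θ/2)/5 - 12*cos(5*θ/2)/25; evaluating from 0 to 2*pi: ∫_{0}^{2*pi} (-3*θ) cos(5*θ/2) dθ = (12/25) - (-12/25) = 24/25.
Hence a_5 = (1/pi)·(24/25) = 24/(25*pi).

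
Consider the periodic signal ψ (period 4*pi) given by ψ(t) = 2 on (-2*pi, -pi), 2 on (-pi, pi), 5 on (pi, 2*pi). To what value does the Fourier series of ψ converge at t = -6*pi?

t = -6*pi differs from t = 2*pi by -2 full period(s), and the series is 4*pi-periodic.
At t = 2*pi the one-sided limits are ψ(2*pi^-) = 5 and ψ(2*pi^+) = 2.
By Dirichlet's theorem the series converges to their average, [(5) + (2)]/2 = 7/2.

7/2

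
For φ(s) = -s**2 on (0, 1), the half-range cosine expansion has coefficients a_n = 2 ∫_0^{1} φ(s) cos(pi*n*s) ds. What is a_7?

a_7 = 2 ∫_0^{1} (-s**2) cos(7*pi*s) ds.
Integrating by parts twice (tabular method), an antiderivative of (-s**2) cos(7*pi*s) is -s**2*sin(7*pi*s)/(7*pi) - 2*s*cos(7*pi*s)/(49*pi**2) + 2*sin(7*pi*s)/(343*pi**3); evaluating from 0 to 1: ∫_{0}^{1} (-s**2) cos(7*pi*s) ds = (2/(49*pi**2)) - (0) = 2/(49*pi**2).
Hence a_7 = 2·(2/(49*pi**2)) = 4/(49*pi**2).

4/(49*pi**2)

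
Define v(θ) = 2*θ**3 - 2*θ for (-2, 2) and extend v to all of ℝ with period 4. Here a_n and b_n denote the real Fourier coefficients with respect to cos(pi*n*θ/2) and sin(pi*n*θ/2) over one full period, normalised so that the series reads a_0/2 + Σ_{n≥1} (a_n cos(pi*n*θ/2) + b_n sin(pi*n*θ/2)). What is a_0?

0

a_0 = 1/2 ∫_{-2}^{2} v(θ) dθ = 1/2 · (0) = 0.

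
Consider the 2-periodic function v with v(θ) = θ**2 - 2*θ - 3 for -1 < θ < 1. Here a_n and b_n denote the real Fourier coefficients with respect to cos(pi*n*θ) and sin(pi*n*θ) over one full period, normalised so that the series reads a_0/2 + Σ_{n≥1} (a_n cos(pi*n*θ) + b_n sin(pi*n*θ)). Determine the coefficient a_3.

a_3 = ∫_{-1}^{1} v(θ) cos(3*pi*θ) dθ.
Integrating by parts twice (tabular method), an antiderivative of (θ**2 - 2*θ - 3) cos(3*pi*θ) is θ**2*sin(3*pi*θ)/(3*pi) - 2*θ*sin(3*pi*θ)/(3*pi) + 2*θ*cos(3*pi*θ)/(9*pi**2) - sin(3*pi*θ)/pi - 2*sin(3*pi*θ)/(27*pi**3) - 2*cos(3*pi*θ)/(9*pi**2); evaluating from -1 to 1: ∫_{-1}^{1} (θ**2 - 2*θ - 3) cos(3*pi*θ) dθ = (0) - (4/(9*pi**2)) = -4/(9*pi**2).
Hence a_3 = -4/(9*pi**2).

-4/(9*pi**2)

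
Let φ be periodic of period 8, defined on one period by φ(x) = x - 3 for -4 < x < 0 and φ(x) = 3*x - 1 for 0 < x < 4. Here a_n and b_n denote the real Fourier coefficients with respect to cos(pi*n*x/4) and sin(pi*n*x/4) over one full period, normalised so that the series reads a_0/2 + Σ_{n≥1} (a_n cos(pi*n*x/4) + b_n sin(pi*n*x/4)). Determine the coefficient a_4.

0

a_4 = 1/4 ∫_{-4}^{4} φ(x) cos(pi*x) dx.
Split the integral at the breakpoints.
Integrating by parts (boundary term plus one more integral), an antiderivative of (x - 3) cos(pi*x) is x*sin(pi*x)/pi - 3*sin(pi*x)/pi + cos(pi*x)/pi**2; evaluating from -4 to 0: ∫_{-4}^{0} (x - 3) cos(pi*x) dx = (pi**(-2)) - (pi**(-2)) = 0.
Integrating by parts (boundary term plus one more integral), an antiderivative of (3*x - 1) cos(pi*x) is 3*x*sin(pi*x)/pi - sin(pi*x)/pi + 3*cos(pi*x)/pi**2; evaluating from 0 to 4: ∫_{0}^{4} (3*x - 1) cos(pi*x) dx = (3/pi**2) - (3/pi**2) = 0.
Summing the pieces and multiplying by (1/4) gives a_4 = 0.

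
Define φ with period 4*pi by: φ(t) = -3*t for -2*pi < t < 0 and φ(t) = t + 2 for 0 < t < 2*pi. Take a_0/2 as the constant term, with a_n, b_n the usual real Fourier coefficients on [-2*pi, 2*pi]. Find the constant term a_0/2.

1 + 2*pi

a_0 = (1/(2*pi)) ∫_{-2*pi}^{2*pi} φ(t) dt = (1/(2*pi)) · (4*pi*(1 + 2*pi)) = 2 + 4*pi.
So the constant term a_0/2 = 1 + 2*pi.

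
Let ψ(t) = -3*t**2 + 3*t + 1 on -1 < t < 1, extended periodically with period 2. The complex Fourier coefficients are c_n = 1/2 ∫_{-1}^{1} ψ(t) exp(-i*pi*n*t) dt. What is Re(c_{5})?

6/(25*pi**2)

Since ψ is real-valued, Re(c_{5}) = 1/2 ∫_{-1}^{1} ψ(t) cos(5*pi*t) dt = a_{5}/2.
Integrating by parts twice (tabular method), an antiderivative of (-3*t**2 + 3*t + 1) cos(5*pi*t) is -3*t**2*sin(5*pi*t)/(5*pi) + 3*t*sin(5*pi*t)/(5*pi) - 6*t*cos(5*pi*t)/(25*pi**2) + 6*sin(5*pi*t)/(125*pi**3) + sin(5*pi*t)/(5*pi) + 3*cos(5*pi*t)/(25*pi**2); evaluating from -1 to 1: ∫_{-1}^{1} (-3*t**2 + 3*t + 1) cos(5*pi*t) dt = (3/(25*pi**2)) - (-9/(25*pi**2)) = 12/(25*pi**2).
Hence Re(c_{5}) = (1/2)·(12/(25*pi**2)) = 6/(25*pi**2).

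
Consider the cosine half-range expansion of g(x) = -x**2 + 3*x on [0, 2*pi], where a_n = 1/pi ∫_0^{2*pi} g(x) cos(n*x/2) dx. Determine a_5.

8*(-3 + 2*pi)/(25*pi)

a_5 = 1/pi ∫_0^{2*pi} (-x**2 + 3*x) cos(5*x/2) dx.
Integrating by parts twice (tabular method), an antiderivative of (-x**2 + 3*x) cos(5*x/2) is -2*x**2*sin(5*x/2)/5 + 6*x*sin(5*x/2)/5 - 8*x*cos(5*x/2)/25 + 16*sin(5*x/2)/125 + 12*cos(5*x/2)/25; evaluating from 0 to 2*pi: ∫_{0}^{2*pi} (-x**2 + 3*x) cos(5*x/2) dx = (-12/25 + 16*pi/25) - (12/25) = -24/25 + 16*pi/25.
Hence a_5 = (1/pi)·(-24/25 + 16*pi/25) = 8*(-3 + 2*pi)/(25*pi).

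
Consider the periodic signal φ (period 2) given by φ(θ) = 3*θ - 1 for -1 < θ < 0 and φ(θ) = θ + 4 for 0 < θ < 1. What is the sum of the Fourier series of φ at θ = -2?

3/2

θ = -2 differs from θ = 0 by -1 full period(s), and the series is 2-periodic.
At θ = 0 the one-sided limits are φ(0^-) = -1 and φ(0^+) = 4.
By Dirichlet's theorem the series converges to their average, [(-1) + (4)]/2 = 3/2.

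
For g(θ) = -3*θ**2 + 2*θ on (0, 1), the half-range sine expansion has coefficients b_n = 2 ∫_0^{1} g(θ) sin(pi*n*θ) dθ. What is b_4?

1/(2*pi)

b_4 = 2 ∫_0^{1} (-3*θ**2 + 2*θ) sin(4*pi*θ) dθ.
Integrating by parts twice (tabular method), an antiderivative of (-3*θ**2 + 2*θ) sin(4*pi*θ) is 3*θ**2*cos(4*pi*θ)/(4*pi) - 3*θ*sin(4*pi*θ)/(8*pi**2) - θ*cos(4*pi*θ)/(2*pi) + sin(4*pi*θ)/(8*pi**2) - 3*cos(4*pi*θ)/(32*pi**3); evaluating from 0 to 1: ∫_{0}^{1} (-3*θ**2 + 2*θ) sin(4*pi*θ) dθ = ((-3 + 8*pi**2)/(32*pi**3)) - (-3/(32*pi**3)) = 1/(4*pi).
Hence b_4 = 2·(1/(4*pi)) = 1/(2*pi).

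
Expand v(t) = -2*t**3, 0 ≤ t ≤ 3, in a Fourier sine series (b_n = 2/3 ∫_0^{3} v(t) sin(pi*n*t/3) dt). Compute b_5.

b_5 = 2/3 ∫_0^{3} (-2*t**3) sin(5*pi*t/3) dt.
Integrating by parts three times (tabular method), an antiderivative of (-2*t**3) sin(5*pi*t/3) is 6*t**3*cos(5*pi*t/3)/(5*pi) - 54*t**2*sin(5*pi*t/3)/(25*pi**2) - 324*t*cos(5*pi*t/3)/(125*pi**3) + 972*sin(5*pi*t/3)/(625*pi**4); evaluating from 0 to 3: ∫_{0}^{3} (-2*t**3) sin(5*pi*t/3) dt = (162*(6 - 25*pi**2)/(125*pi**3)) - (0) = 162*(6 - 25*pi**2)/(125*pi**3).
Hence b_5 = (2/3)·(162*(6 - 25*pi**2)/(125*pi**3)) = 108*(6 - 25*pi**2)/(125*pi**3).

108*(6 - 25*pi**2)/(125*pi**3)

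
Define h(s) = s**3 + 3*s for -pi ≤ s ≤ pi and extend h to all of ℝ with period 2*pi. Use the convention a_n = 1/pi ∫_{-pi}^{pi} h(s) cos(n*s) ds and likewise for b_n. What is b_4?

-pi**2/2 - 21/16

b_4 = 1/pi ∫_{-pi}^{pi} h(s) sin(4*s) ds.
h is odd and sin(4*s) is odd, so the integrand is even and b_4 = 2/pi ∫_0^{pi} h(s) sin(4*s) ds.
Integrating by parts three times (tabular method), an antiderivative of (s**3 + 3*s) sin(4*s) is -s**3*cos(4*s)/4 + 3*s**2*sin(4*s)/16 - 21*s*cos(4*s)/32 + 21*sin(4*s)/128; evaluating from 0 to pi: ∫_{0}^{pi} (s**3 + 3*s) sin(4*s) ds = (-pi*(21 + 8*pi**2)/32) - (0) = -pi*(21 + 8*pi**2)/32.
Hence b_4 = (2/pi)·(-pi*(21 + 8*pi**2)/32) = -pi**2/2 - 21/16.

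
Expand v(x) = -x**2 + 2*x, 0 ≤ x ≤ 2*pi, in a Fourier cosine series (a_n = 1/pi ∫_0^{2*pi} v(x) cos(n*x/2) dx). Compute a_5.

a_5 = 1/pi ∫_0^{2*pi} (-x**2 + 2*x) cos(5*x/2) dx.
Integrating by parts twice (tabular method), an antiderivative of (-x**2 + 2*x) cos(5*x/2) is -2*x**2*sin(5*x/2)/5 + 4*x*sin(5*x/2)/5 - 8*x*cos(5*x/2)/25 + 16*sin(5*x/2)/125 + 8*cos(5*x/2)/25; evaluating from 0 to 2*pi: ∫_{0}^{2*pi} (-x**2 + 2*x) cos(5*x/2) dx = (-8/25 + 16*pi/25) - (8/25) = -16/25 + 16*pi/25.
Hence a_5 = (1/pi)·(-16/25 + 16*pi/25) = 16*(-1 + pi)/(25*pi).

16*(-1 + pi)/(25*pi)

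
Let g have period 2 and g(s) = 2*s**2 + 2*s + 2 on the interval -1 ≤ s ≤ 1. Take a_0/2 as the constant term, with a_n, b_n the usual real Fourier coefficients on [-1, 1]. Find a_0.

a_0 = ∫_{-1}^{1} g(s) ds = 16/3.

16/3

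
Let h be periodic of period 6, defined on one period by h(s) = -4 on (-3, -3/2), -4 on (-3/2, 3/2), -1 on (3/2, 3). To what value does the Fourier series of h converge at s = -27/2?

s = -27/2 differs from s = -3/2 by -2 full period(s), and the series is 6-periodic.
h is continuous at s = -3/2 with value -4, so the series converges to -4 there.

-4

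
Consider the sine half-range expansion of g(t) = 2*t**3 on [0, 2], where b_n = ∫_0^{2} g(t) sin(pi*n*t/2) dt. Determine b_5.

b_5 = ∫_0^{2} (2*t**3) sin(5*pi*t/2) dt.
Integrating by parts three times (tabular method), an antiderivative of (2*t**3) sin(5*pi*t/2) is -4*t**3*cos(5*pi*t/2)/(5*pi) + 24*t**2*sin(5*pi*t/2)/(25*pi**2) + 96*t*cos(5*pi*t/2)/(125*pi**3) - 192*sin(5*pi*t/2)/(625*pi**4); evaluating from 0 to 2: ∫_{0}^{2} (2*t**3) sin(5*pi*t/2) dt = (32*(-6 + 25*pi**2)/(125*pi**3)) - (0) = 32*(-6 + 25*pi**2)/(125*pi**3).
Hence b_5 = 32*(-6 + 25*pi**2)/(125*pi**3).

32*(-6 + 25*pi**2)/(125*pi**3)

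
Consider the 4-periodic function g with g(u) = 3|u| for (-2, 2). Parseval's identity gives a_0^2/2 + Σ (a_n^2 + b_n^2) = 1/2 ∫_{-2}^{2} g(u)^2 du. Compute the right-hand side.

24

1/2 ∫_{-2}^{2} g(u)^2 du = 1/2 · (48) = 24.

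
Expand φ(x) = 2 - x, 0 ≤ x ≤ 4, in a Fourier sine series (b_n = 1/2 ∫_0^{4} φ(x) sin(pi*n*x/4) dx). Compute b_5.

b_5 = 1/2 ∫_0^{4} (2 - x) sin(5*pi*x/4) dx.
Integrating by parts (boundary term plus one more integral), an antiderivative of (2 - x) sin(5*pi*x/4) is 4*x*cos(5*pi*x/4)/(5*pi) - 16*sin(5*pi*x/4)/(25*pi**2) - 8*cos(5*pi*x/4)/(5*pi); evaluating from 0 to 4: ∫_{0}^{4} (2 - x) sin(5*pi*x/4) dx = (-8/(5*pi)) - (-8/(5*pi)) = 0.
Hence b_5 = (1/2)·(0) = 0.

0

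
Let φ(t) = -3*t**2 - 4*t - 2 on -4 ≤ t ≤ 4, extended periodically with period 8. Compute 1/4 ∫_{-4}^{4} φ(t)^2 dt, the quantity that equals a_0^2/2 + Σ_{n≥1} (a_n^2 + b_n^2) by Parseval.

18424/15

1/4 ∫_{-4}^{4} φ(t)^2 dt = 1/4 · (73696/15) = 18424/15.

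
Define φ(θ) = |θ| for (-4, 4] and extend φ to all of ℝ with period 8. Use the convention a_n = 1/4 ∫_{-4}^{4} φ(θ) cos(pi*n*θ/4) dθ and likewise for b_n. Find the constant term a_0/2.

a_0 = 1/4 ∫_{-4}^{4} φ(θ) dθ = 1/4 · (16) = 4.
So the constant term a_0/2 = 2.

2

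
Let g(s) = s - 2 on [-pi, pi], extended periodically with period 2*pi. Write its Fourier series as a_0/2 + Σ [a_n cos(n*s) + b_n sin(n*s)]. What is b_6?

-1/3

b_6 = 1/pi ∫_{-pi}^{pi} g(s) sin(6*s) ds.
Integrating by parts (boundary term plus one more integral), an antiderivative of (s - 2) sin(6*s) is -s*cos(6*s)/6 + sin(6*s)/36 + cos(6*s)/3; evaluating from -pi to pi: ∫_{-pi}^{pi} (s - 2) sin(6*s) ds = (1/3 - pi/6) - (1/3 + pi/6) = -pi/3.
Hence b_6 = (1/pi)·(-pi/3) = -1/3.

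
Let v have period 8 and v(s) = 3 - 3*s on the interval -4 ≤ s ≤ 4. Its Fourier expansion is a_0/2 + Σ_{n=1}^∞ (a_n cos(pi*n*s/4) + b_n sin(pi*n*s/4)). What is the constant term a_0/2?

a_0 = 1/4 ∫_{-4}^{4} v(s) ds = 1/4 · (24) = 6.
So the constant term a_0/2 = 3.

3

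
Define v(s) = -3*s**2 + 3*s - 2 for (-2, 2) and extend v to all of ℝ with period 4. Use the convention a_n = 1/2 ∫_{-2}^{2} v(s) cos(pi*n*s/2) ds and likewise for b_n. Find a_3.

16/(3*pi**2)

a_3 = 1/2 ∫_{-2}^{2} v(s) cos(3*pi*s/2) ds.
Integrating by parts twice (tabular method), an antiderivative of (-3*s**2 + 3*s - 2) cos(3*pi*s/2) is -2*s**2*sin(3*pi*s/2)/pi + 2*s*sin(3*pi*s/2)/pi - 8*s*cos(3*pi*s/2)/(3*pi**2) - 4*sin(3*pi*s/2)/(3*pi) + 16*sin(3*pi*s/2)/(9*pi**3) + 4*cos(3*pi*s/2)/(3*pi**2); evaluating from -2 to 2: ∫_{-2}^{2} (-3*s**2 + 3*s - 2) cos(3*pi*s/2) ds = (4/pi**2) - (-20/(3*pi**2)) = 32/(3*pi**2).
Hence a_3 = (1/2)·(32/(3*pi**2)) = 16/(3*pi**2).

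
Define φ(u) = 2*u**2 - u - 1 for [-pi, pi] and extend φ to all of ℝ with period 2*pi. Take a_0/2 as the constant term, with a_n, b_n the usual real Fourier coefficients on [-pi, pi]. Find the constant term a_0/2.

-1 + 2*pi**2/3

a_0 = 1/pi ∫_{-pi}^{pi} φ(u) du = 1/pi · (-2*pi + 4*pi**3/3) = -2 + 4*pi**2/3.
So the constant term a_0/2 = -1 + 2*pi**2/3.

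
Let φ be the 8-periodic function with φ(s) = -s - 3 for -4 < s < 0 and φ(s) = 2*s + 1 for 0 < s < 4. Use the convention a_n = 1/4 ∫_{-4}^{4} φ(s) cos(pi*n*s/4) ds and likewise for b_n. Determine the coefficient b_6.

-2/(3*pi)

b_6 = 1/4 ∫_{-4}^{4} φ(s) sin(3*pi*s/2) ds.
Split the integral at the breakpoints.
Integrating by parts (boundary term plus one more integral), an antiderivative of (-s - 3) sin(3*pi*s/2) is 2*s*cos(3*pi*s/2)/(3*pi) - 4*sin(3*pi*s/2)/(9*pi**2) + 2*cos(3*pi*s/2)/pi; evaluating from -4 to 0: ∫_{-4}^{0} (-s - 3) sin(3*pi*s/2) ds = (2/pi) - (-2/(3*pi)) = 8/(3*pi).
Integrating by parts (boundary term plus one more integral), an antiderivative of (2*s + 1) sin(3*pi*s/2) is -4*s*cos(3*pi*s/2)/(3*pi) + 8*sin(3*pi*s/2)/(9*pi**2) - 2*cos(3*pi*s/2)/(3*pi); evaluating from 0 to 4: ∫_{0}^{4} (2*s + 1) sin(3*pi*s/2) ds = (-6/pi) - (-2/(3*pi)) = -16/(3*pi).
Summing the pieces and multiplying by (1/4) gives b_6 = -2/(3*pi).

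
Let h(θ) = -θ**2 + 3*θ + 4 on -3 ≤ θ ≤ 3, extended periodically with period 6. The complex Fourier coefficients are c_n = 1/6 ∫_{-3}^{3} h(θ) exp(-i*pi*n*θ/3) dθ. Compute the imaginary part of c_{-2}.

Since h is real-valued, Im(c_{-2}) = -1/6 ∫_{-3}^{3} h(θ) sin(-2*pi*θ/3) dθ = b_{2}/2.
Integrating by parts twice (tabular method), an antiderivative of (-θ**2 + 3*θ + 4) sin(-2*pi*θ/3) is -3*θ**2*cos(2*pi*θ/3)/(2*pi) + 9*θ*sin(2*pi*θ/3)/(2*pi**2) + 9*θ*cos(2*pi*θ/3)/(2*pi) - 27*sin(2*pi*θ/3)/(4*pi**2) + 27*cos(2*pi*θ/3)/(4*pi**3) + 6*cos(2*pi*θ/3)/pi; evaluating from -3 to 3: ∫_{-3}^{3} (-θ**2 + 3*θ + 4) sin(-2*pi*θ/3) dθ = (27/(4*pi**3) + 6/pi) - (-21/pi + 27/(4*pi**3)) = 27/pi.
Hence Im(c_{-2}) = (-1/6)·(27/pi) = -9/(2*pi).

-9/(2*pi)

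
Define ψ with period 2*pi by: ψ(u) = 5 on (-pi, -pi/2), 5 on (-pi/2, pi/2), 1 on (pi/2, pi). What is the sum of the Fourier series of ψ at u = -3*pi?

u = -3*pi differs from u = -pi by -1 full period(s), and the series is 2*pi-periodic.
At u = -pi the one-sided limits are ψ(-pi^-) = 1 and ψ(-pi^+) = 5.
By Dirichlet's theorem the series converges to their average, [(1) + (5)]/2 = 3.

3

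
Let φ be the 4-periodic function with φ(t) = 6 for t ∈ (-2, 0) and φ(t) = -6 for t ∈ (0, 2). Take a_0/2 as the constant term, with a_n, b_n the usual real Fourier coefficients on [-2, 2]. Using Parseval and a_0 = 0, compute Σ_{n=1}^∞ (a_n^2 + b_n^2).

Parseval: a_0^2/2 + Σ_{n≥1} (a_n^2+b_n^2) = 1/2 ∫_{-2}^{2} φ(t)^2 dt = 72.
Subtract a_0^2/2 = 0: Σ (a_n^2+b_n^2) = 72.

72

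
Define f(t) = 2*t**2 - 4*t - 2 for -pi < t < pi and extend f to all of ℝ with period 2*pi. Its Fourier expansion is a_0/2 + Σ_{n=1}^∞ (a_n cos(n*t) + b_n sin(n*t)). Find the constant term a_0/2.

a_0 = 1/pi ∫_{-pi}^{pi} f(t) dt = 1/pi · (4*pi*(-3 + pi**2)/3) = -4 + 4*pi**2/3.
So the constant term a_0/2 = -2 + 2*pi**2/3.

-2 + 2*pi**2/3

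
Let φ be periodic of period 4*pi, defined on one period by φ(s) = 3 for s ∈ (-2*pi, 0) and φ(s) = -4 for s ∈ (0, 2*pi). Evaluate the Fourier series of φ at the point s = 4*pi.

s = 4*pi differs from s = 0 by 1 full period(s), and the series is 4*pi-periodic.
At s = 0 the one-sided limits are φ(0^-) = 3 and φ(0^+) = -4.
By Dirichlet's theorem the series converges to their average, [(3) + (-4)]/2 = -1/2.

-1/2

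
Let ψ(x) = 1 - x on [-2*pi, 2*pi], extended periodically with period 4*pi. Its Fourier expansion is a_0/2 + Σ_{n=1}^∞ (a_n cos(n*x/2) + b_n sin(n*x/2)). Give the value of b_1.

-4

b_1 = (1/(2*pi)) ∫_{-2*pi}^{2*pi} ψ(x) sin(x/2) dx.
Integrating by parts (boundary term plus one more integral), an antiderivative of (1 - x) sin(x/2) is 2*x*cos(x/2) - 4*sin(x/2) - 2*cos(x/2); evaluating from -2*pi to 2*pi: ∫_{-2*pi}^{2*pi} (1 - x) sin(x/2) dx = (2 - 4*pi) - (2 + 4*pi) = -8*pi.
Hence b_1 = (1/(2*pi))·(-8*pi) = -4.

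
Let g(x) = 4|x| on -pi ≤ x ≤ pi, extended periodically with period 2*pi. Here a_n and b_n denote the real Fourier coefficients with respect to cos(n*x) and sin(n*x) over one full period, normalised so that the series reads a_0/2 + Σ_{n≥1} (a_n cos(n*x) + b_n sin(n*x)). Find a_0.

a_0 = 1/pi ∫_{-pi}^{pi} g(x) dx = 1/pi · (4*pi**2) = 4*pi.

4*pi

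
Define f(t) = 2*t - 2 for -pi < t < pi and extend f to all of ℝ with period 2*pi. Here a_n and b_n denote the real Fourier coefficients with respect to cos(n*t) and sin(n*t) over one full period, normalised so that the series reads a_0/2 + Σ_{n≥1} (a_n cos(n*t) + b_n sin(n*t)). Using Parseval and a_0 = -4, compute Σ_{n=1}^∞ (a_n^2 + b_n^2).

8*pi**2/3

Parseval: a_0^2/2 + Σ_{n≥1} (a_n^2+b_n^2) = 1/pi ∫_{-pi}^{pi} f(t)^2 dt = 8 + 8*pi**2/3.
Subtract a_0^2/2 = 8: Σ (a_n^2+b_n^2) = 8*pi**2/3.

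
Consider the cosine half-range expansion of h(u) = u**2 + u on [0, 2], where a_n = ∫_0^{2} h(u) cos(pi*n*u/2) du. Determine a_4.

a_4 = ∫_0^{2} (u**2 + u) cos(2*pi*u) du.
Integrating by parts twice (tabular method), an antiderivative of (u**2 + u) cos(2*pi*u) is u**2*sin(2*pi*u)/(2*pi) + u*sin(2*pi*u)/(2*pi) + u*cos(2*pi*u)/(2*pi**2) - sin(2*pi*u)/(4*pi**3) + cos(2*pi*u)/(4*pi**2); evaluating from 0 to 2: ∫_{0}^{2} (u**2 + u) cos(2*pi*u) du = (5/(4*pi**2)) - (1/(4*pi**2)) = pi**(-2).
Hence a_4 = pi**(-2).

pi**(-2)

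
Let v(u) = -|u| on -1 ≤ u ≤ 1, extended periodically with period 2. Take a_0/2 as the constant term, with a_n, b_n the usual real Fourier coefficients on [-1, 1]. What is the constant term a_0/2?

-1/2

a_0 = ∫_{-1}^{1} v(u) du = -1.
So the constant term a_0/2 = -1/2.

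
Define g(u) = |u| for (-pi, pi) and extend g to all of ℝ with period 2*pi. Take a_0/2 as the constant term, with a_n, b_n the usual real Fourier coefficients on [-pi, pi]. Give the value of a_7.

a_7 = 1/pi ∫_{-pi}^{pi} g(u) cos(7*u) du.
g is even and cos(7*u) is even, so the integrand is even and a_7 = 2/pi ∫_0^{pi} g(u) cos(7*u) du.
Integrating by parts (boundary term plus one more integral), an antiderivative of (u) cos(7*u) is u*sin(7*u)/7 + cos(7*u)/49; evaluating from 0 to pi: ∫_{0}^{pi} (u) cos(7*u) du = (-1/49) - (1/49) = -2/49.
Hence a_7 = (2/pi)·(-2/49) = -4/(49*pi).

-4/(49*pi)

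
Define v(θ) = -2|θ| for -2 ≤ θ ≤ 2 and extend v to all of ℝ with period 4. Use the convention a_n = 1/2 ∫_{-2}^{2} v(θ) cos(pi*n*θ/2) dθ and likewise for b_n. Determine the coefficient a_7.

16/(49*pi**2)

a_7 = 1/2 ∫_{-2}^{2} v(θ) cos(7*pi*θ/2) dθ.
v is even and cos(7*pi*θ/2) is even, so the integrand is even and a_7 = ∫_0^{2} v(θ) cos(7*pi*θ/2) dθ.
Integrating by parts (boundary term plus one more integral), an antiderivative of (-2*θ) cos(7*pi*θ/2) is -4*θ*sin(7*pi*θ/2)/(7*pi) - 8*cos(7*pi*θ/2)/(49*pi**2); evaluating from 0 to 2: ∫_{0}^{2} (-2*θ) cos(7*pi*θ/2) dθ = (8/(49*pi**2)) - (-8/(49*pi**2)) = 16/(49*pi**2).
Hence a_7 = 16/(49*pi**2).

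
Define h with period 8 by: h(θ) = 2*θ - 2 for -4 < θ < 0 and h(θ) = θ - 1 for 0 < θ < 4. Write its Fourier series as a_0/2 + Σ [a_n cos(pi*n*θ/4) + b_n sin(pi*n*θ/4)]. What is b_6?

b_6 = 1/4 ∫_{-4}^{4} h(θ) sin(3*pi*θ/2) dθ.
Split the integral at the breakpoints.
Integrating by parts (boundary term plus one more integral), an antiderivative of (2*θ - 2) sin(3*pi*θ/2) is -4*θ*cos(3*pi*θ/2)/(3*pi) + 8*sin(3*pi*θ/2)/(9*pi**2) + 4*cos(3*pi*θ/2)/(3*pi); evaluating from -4 to 0: ∫_{-4}^{0} (2*θ - 2) sin(3*pi*θ/2) dθ = (4/(3*pi)) - (20/(3*pi)) = -16/(3*pi).
Integrating by parts (boundary term plus one more integral), an antiderivative of (θ - 1) sin(3*pi*θ/2) is -2*θ*cos(3*pi*θ/2)/(3*pi) + 4*sin(3*pi*θ/2)/(9*pi**2) + 2*cos(3*pi*θ/2)/(3*pi); evaluating from 0 to 4: ∫_{0}^{4} (θ - 1) sin(3*pi*θ/2) dθ = (-2/pi) - (2/(3*pi)) = -8/(3*pi).
Summing the pieces and multiplying by (1/4) gives b_6 = -2/pi.

-2/pi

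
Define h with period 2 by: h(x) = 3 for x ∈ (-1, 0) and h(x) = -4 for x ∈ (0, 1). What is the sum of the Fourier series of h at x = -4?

x = -4 differs from x = 0 by -2 full period(s), and the series is 2-periodic.
At x = 0 the one-sided limits are h(0^-) = 3 and h(0^+) = -4.
By Dirichlet's theorem the series converges to their average, [(3) + (-4)]/2 = -1/2.

-1/2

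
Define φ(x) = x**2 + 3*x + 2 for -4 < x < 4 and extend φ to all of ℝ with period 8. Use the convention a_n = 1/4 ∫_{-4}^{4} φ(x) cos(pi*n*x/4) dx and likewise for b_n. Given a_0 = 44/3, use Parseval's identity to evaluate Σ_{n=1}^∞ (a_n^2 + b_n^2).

Parseval: a_0^2/2 + Σ_{n≥1} (a_n^2+b_n^2) = 1/4 ∫_{-4}^{4} φ(x)^2 dx = 3736/15.
Subtract a_0^2/2 = 968/9: Σ (a_n^2+b_n^2) = 6368/45.

6368/45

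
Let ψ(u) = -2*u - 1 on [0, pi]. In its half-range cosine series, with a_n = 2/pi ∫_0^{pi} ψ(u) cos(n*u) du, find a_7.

a_7 = 2/pi ∫_0^{pi} (-2*u - 1) cos(7*u) du.
Integrating by parts (boundary term plus one more integral), an antiderivative of (-2*u - 1) cos(7*u) is -2*u*sin(7*u)/7 - sin(7*u)/7 - 2*cos(7*u)/49; evaluating from 0 to pi: ∫_{0}^{pi} (-2*u - 1) cos(7*u) du = (2/49) - (-2/49) = 4/49.
Hence a_7 = (2/pi)·(4/49) = 8/(49*pi).

8/(49*pi)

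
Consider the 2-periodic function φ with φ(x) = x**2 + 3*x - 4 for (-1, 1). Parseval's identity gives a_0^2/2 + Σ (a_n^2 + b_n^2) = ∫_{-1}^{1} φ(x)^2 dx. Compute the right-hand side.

∫_{-1}^{1} φ(x)^2 dx = 496/15.

496/15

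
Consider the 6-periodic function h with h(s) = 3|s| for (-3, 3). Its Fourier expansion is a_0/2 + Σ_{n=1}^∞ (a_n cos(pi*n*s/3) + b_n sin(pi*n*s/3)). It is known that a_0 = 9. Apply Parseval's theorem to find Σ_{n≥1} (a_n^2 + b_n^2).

27/2

Parseval: a_0^2/2 + Σ_{n≥1} (a_n^2+b_n^2) = 1/3 ∫_{-3}^{3} h(s)^2 ds = 54.
Subtract a_0^2/2 = 81/2: Σ (a_n^2+b_n^2) = 27/2.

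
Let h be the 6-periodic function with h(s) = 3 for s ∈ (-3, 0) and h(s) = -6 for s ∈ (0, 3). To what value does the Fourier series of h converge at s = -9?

s = -9 differs from s = 3 by -2 full period(s), and the series is 6-periodic.
At s = 3 the one-sided limits are h(3^-) = -6 and h(3^+) = 3.
By Dirichlet's theorem the series converges to their average, [(-6) + (3)]/2 = -3/2.

-3/2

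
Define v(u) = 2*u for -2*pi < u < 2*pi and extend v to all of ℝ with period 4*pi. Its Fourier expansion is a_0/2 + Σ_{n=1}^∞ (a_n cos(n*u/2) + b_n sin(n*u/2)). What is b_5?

b_5 = (1/(2*pi)) ∫_{-2*pi}^{2*pi} v(u) sin(5*u/2) du.
v is odd and sin(5*u/2) is odd, so the integrand is even and b_5 = 1/pi ∫_0^{2*pi} v(u) sin(5*u/2) du.
Integrating by parts (boundary term plus one more integral), an antiderivative of (2*u) sin(5*u/2) is -4*u*cos(5*u/2)/5 + 8*sin(5*u/2)/25; evaluating from 0 to 2*pi: ∫_{0}^{2*pi} (2*u) sin(5*u/2) du = (8*pi/5) - (0) = 8*pi/5.
Hence b_5 = (1/pi)·(8*pi/5) = 8/5.

8/5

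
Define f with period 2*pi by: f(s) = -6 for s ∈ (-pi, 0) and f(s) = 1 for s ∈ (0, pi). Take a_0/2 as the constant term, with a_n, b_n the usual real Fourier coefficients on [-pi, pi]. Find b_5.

14/(5*pi)

b_5 = 1/pi ∫_{-pi}^{pi} f(s) sin(5*s) ds.
Split the integral at the breakpoints.
Directly, an antiderivative of (-6) sin(5*s) is 6*cos(5*s)/5; evaluating from -pi to 0: ∫_{-pi}^{0} (-6) sin(5*s) ds = (6/5) - (-6/5) = 12/5.
Directly, an antiderivative of (1) sin(5*s) is -cos(5*s)/5; evaluating from 0 to pi: ∫_{0}^{pi} (1) sin(5*s) ds = (1/5) - (-1/5) = 2/5.
Summing the pieces and multiplying by (1/pi) gives b_5 = 14/(5*pi).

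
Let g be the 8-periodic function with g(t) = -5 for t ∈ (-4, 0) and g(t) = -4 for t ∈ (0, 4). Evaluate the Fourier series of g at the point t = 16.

-9/2

t = 16 differs from t = 0 by 2 full period(s), and the series is 8-periodic.
At t = 0 the one-sided limits are g(0^-) = -5 and g(0^+) = -4.
By Dirichlet's theorem the series converges to their average, [(-5) + (-4)]/2 = -9/2.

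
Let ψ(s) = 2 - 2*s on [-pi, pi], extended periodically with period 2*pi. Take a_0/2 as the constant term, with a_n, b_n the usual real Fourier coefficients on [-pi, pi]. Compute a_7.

a_7 = 1/pi ∫_{-pi}^{pi} ψ(s) cos(7*s) ds.
Integrating by parts (boundary term plus one more integral), an antiderivative of (2 - 2*s) cos(7*s) is -2*s*sin(7*s)/7 + 2*sin(7*s)/7 - 2*cos(7*s)/49; evaluating from -pi to pi: ∫_{-pi}^{pi} (2 - 2*s) cos(7*s) ds = (2/49) - (2/49) = 0.
Hence a_7 = (1/pi)·(0) = 0.

0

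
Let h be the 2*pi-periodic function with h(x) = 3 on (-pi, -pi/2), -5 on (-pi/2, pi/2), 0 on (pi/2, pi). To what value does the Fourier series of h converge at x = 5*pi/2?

x = 5*pi/2 differs from x = pi/2 by 1 full period(s), and the series is 2*pi-periodic.
At x = pi/2 the one-sided limits are h(pi/2^-) = -5 and h(pi/2^+) = 0.
By Dirichlet's theorem the series converges to their average, [(-5) + (0)]/2 = -5/2.

-5/2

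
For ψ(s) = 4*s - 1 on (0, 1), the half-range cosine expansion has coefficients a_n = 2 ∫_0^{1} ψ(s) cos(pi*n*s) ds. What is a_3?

a_3 = 2 ∫_0^{1} (4*s - 1) cos(3*pi*s) ds.
Integrating by parts (boundary term plus one more integral), an antiderivative of (4*s - 1) cos(3*pi*s) is 4*s*sin(3*pi*s)/(3*pi) - sin(3*pi*s)/(3*pi) + 4*cos(3*pi*s)/(9*pi**2); evaluating from 0 to 1: ∫_{0}^{1} (4*s - 1) cos(3*pi*s) ds = (-4/(9*pi**2)) - (4/(9*pi**2)) = -8/(9*pi**2).
Hence a_3 = 2·(-8/(9*pi**2)) = -16/(9*pi**2).

-16/(9*pi**2)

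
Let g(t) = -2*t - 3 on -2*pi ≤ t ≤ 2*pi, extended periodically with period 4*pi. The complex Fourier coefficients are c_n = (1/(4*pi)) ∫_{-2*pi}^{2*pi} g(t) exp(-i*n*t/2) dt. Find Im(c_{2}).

Since g is real-valued, Im(c_{2}) = -(1/(4*pi)) ∫_{-2*pi}^{2*pi} g(t) sin(t) dt = -b_{2}/2.
Integrating by parts (boundary term plus one more integral), an antiderivative of (-2*t - 3) sin(t) is 2*t*cos(t) - 2*sin(t) + 3*cos(t); evaluating from -2*pi to 2*pi: ∫_{-2*pi}^{2*pi} (-2*t - 3) sin(t) dt = (3 + 4*pi) - (3 - 4*pi) = 8*pi.
Hence Im(c_{2}) = (-1/(4*pi))·(8*pi) = -2.

-2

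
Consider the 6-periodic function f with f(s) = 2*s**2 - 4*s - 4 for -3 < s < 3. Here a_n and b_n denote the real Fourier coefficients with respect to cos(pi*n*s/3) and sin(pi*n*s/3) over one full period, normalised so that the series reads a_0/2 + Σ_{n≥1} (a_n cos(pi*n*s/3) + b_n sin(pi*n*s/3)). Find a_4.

a_4 = 1/3 ∫_{-3}^{3} f(s) cos(4*pi*s/3) ds.
Integrating by parts twice (tabular method), an antiderivative of (2*s**2 - 4*s - 4) cos(4*pi*s/3) is 3*s**2*sin(4*pi*s/3)/(2*pi) - 3*s*sin(4*pi*s/3)/pi + 9*s*cos(4*pi*s/3)/(4*pi**2) - 3*sin(4*pi*s/3)/pi - 27*sin(4*pi*s/3)/(16*pi**3) - 9*cos(4*pi*s/3)/(4*pi**2); evaluating from -3 to 3: ∫_{-3}^{3} (2*s**2 - 4*s - 4) cos(4*pi*s/3) ds = (9/(2*pi**2)) - (-9/pi**2) = 27/(2*pi**2).
Hence a_4 = (1/3)·(27/(2*pi**2)) = 9/(2*pi**2).

9/(2*pi**2)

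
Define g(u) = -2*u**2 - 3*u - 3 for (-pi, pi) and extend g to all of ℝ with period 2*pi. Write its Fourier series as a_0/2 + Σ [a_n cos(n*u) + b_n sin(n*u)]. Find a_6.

a_6 = 1/pi ∫_{-pi}^{pi} g(u) cos(6*u) du.
Integrating by parts twice (tabular method), an antiderivative of (-2*u**2 - 3*u - 3) cos(6*u) is -u**2*sin(6*u)/3 - u*sin(6*u)/2 - u*cos(6*u)/9 - 13*sin(6*u)/27 - cos(6*u)/12; evaluating from -pi to pi: ∫_{-pi}^{pi} (-2*u**2 - 3*u - 3) cos(6*u) du = (-pi/9 - 1/12) - (-1/12 + pi/9) = -2*pi/9.
Hence a_6 = (1/pi)·(-2*pi/9) = -2/9.

-2/9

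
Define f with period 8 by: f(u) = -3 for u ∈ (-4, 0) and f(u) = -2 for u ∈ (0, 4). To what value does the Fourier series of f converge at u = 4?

u = 4 differs from u = -4 by 1 full period(s), and the series is 8-periodic.
At u = -4 the one-sided limits are f(-4^-) = -2 and f(-4^+) = -3.
By Dirichlet's theorem the series converges to their average, [(-2) + (-3)]/2 = -5/2.

-5/2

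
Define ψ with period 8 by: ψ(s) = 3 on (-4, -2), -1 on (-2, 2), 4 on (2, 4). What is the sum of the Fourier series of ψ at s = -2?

1

At s = -2 the one-sided limits are ψ(-2^-) = 3 and ψ(-2^+) = -1.
By Dirichlet's theorem the series converges to their average, [(3) + (-1)]/2 = 1.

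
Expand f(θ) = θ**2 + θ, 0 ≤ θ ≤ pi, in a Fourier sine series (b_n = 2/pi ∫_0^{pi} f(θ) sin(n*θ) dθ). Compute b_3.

b_3 = 2/pi ∫_0^{pi} (θ**2 + θ) sin(3*θ) dθ.
Integrating by parts twice (tabular method), an antiderivative of (θ**2 + θ) sin(3*θ) is -θ**2*cos(3*θ)/3 + 2*θ*sin(3*θ)/9 - θ*cos(3*θ)/3 + sin(3*θ)/9 + 2*cos(3*θ)/27; evaluating from 0 to pi: ∫_{0}^{pi} (θ**2 + θ) sin(3*θ) dθ = (-2/27 + pi/3 + pi**2/3) - (2/27) = -4/27 + pi/3 + pi**2/3.
Hence b_3 = (2/pi)·(-4/27 + pi/3 + pi**2/3) = 2*(-4 + 9*pi + 9*pi**2)/(27*pi).

2*(-4 + 9*pi + 9*pi**2)/(27*pi)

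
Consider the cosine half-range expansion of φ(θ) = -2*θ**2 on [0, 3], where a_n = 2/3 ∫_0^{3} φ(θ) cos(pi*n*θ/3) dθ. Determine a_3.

a_3 = 2/3 ∫_0^{3} (-2*θ**2) cos(pi*θ) dθ.
Integrating by parts twice (tabular method), an antiderivative of (-2*θ**2) cos(pi*θ) is -2*θ**2*sin(pi*θ)/pi - 4*θ*cos(pi*θ)/pi**2 + 4*sin(pi*θ)/pi**3; evaluating from 0 to 3: ∫_{0}^{3} (-2*θ**2) cos(pi*θ) dθ = (12/pi**2) - (0) = 12/pi**2.
Hence a_3 = (2/3)·(12/pi**2) = 8/pi**2.

8/pi**2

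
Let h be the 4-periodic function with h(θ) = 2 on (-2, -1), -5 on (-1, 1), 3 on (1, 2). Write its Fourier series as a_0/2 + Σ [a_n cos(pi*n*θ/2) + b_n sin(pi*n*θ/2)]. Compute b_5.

b_5 = 1/2 ∫_{-2}^{2} h(θ) sin(5*pi*θ/2) dθ.
Split the integral at the breakpoints.
Directly, an antiderivative of (2) sin(5*pi*θ/2) is -4*cos(5*pi*θ/2)/(5*pi); evaluating from -2 to -1: ∫_{-2}^{-1} (2) sin(5*pi*θ/2) dθ = (0) - (4/(5*pi)) = -4/(5*pi).
Directly, an antiderivative of (-5) sin(5*pi*θ/2) is 2*cos(5*pi*θ/2)/pi; evaluating from -1 to 1: ∫_{-1}^{1} (-5) sin(5*pi*θ/2) dθ = (0) - (0) = 0.
Directly, an antiderivative of (3) sin(5*pi*θ/2) is -6*cos(5*pi*θ/2)/(5*pi); evaluating from 1 to 2: ∫_{1}^{2} (3) sin(5*pi*θ/2) dθ = (6/(5*pi)) - (0) = 6/(5*pi).
Summing the pieces and multiplying by (1/2) gives b_5 = 1/(5*pi).

1/(5*pi)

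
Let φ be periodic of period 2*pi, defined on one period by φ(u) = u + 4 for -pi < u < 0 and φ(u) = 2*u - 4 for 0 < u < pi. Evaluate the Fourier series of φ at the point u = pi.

At u = pi the one-sided limits are φ(pi^-) = -4 + 2*pi and φ(pi^+) = 4 - pi.
By Dirichlet's theorem the series converges to their average, [(-4 + 2*pi) + (4 - pi)]/2 = pi/2.

pi/2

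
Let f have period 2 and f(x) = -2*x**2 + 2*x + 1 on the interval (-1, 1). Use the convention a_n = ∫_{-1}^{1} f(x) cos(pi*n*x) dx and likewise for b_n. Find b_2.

-2/pi

b_2 = ∫_{-1}^{1} f(x) sin(2*pi*x) dx.
Integrating by parts twice (tabular method), an antiderivative of (-2*x**2 + 2*x + 1) sin(2*pi*x) is x**2*cos(2*pi*x)/pi - x*sin(2*pi*x)/pi**2 - x*cos(2*pi*x)/pi + sin(2*pi*x)/(2*pi**2) - cos(2*pi*x)/(2*pi) - cos(2*pi*x)/(2*pi**3); evaluating from -1 to 1: ∫_{-1}^{1} (-2*x**2 + 2*x + 1) sin(2*pi*x) dx = ((-pi**2 - 1)/(2*pi**3)) - ((-1 + 3*pi**2)/(2*pi**3)) = -2/pi.
Hence b_2 = -2/pi.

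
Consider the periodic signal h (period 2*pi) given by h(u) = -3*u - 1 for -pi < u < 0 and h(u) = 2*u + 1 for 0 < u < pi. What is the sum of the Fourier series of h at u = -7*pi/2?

u = -7*pi/2 differs from u = pi/2 by -2 full period(s), and the series is 2*pi-periodic.
h is continuous at u = pi/2 with value 1 + pi, so the series converges to 1 + pi there.

1 + pi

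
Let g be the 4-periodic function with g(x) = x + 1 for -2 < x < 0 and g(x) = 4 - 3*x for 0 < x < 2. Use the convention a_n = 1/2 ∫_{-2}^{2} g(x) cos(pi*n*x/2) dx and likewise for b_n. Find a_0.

1

a_0 = 1/2 ∫_{-2}^{2} g(x) dx = 1/2 · (2) = 1.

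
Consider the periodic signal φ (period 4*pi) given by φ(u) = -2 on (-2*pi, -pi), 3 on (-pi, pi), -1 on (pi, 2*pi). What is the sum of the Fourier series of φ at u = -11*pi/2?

u = -11*pi/2 differs from u = -3*pi/2 by -1 full period(s), and the series is 4*pi-periodic.
φ is continuous at u = -3*pi/2 with value -2, so the series converges to -2 there.

-2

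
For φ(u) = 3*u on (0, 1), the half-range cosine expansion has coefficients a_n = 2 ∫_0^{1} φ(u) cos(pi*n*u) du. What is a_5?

a_5 = 2 ∫_0^{1} (3*u) cos(5*pi*u) du.
Integrating by parts (boundary term plus one more integral), an antiderivative of (3*u) cos(5*pi*u) is 3*u*sin(5*pi*u)/(5*pi) + 3*cos(5*pi*u)/(25*pi**2); evaluating from 0 to 1: ∫_{0}^{1} (3*u) cos(5*pi*u) du = (-3/(25*pi**2)) - (3/(25*pi**2)) = -6/(25*pi**2).
Hence a_5 = 2·(-6/(25*pi**2)) = -12/(25*pi**2).

-12/(25*pi**2)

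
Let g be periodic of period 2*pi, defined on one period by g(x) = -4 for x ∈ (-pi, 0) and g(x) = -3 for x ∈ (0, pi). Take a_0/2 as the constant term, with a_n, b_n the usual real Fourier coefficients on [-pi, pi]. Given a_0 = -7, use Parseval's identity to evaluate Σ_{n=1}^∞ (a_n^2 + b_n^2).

Parseval: a_0^2/2 + Σ_{n≥1} (a_n^2+b_n^2) = 1/pi ∫_{-pi}^{pi} g(x)^2 dx = 25.
Subtract a_0^2/2 = 49/2: Σ (a_n^2+b_n^2) = 1/2.

1/2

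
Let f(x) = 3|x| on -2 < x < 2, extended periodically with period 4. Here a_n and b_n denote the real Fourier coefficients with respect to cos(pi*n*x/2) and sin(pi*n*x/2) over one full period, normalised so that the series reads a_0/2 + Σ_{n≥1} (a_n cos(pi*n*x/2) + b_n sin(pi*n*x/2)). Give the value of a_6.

a_6 = 1/2 ∫_{-2}^{2} f(x) cos(3*pi*x) dx.
f is even and cos(3*pi*x) is even, so the integrand is even and a_6 = ∫_0^{2} f(x) cos(3*pi*x) dx.
Integrating by parts (boundary term plus one more integral), an antiderivative of (3*x) cos(3*pi*x) is x*sin(3*pi*x)/pi + cos(3*pi*x)/(3*pi**2); evaluating from 0 to 2: ∫_{0}^{2} (3*x) cos(3*pi*x) dx = (1/(3*pi**2)) - (1/(3*pi**2)) = 0.
Hence a_6 = 0.

0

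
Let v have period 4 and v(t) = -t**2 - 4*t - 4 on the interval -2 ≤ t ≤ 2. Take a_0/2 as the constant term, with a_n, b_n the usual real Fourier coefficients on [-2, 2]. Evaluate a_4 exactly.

-1/pi**2

a_4 = 1/2 ∫_{-2}^{2} v(t) cos(2*pi*t) dt.
Integrating by parts twice (tabular method), an antiderivative of (-t**2 - 4*t - 4) cos(2*pi*t) is -t**2*sin(2*pi*t)/(2*pi) - 2*t*sin(2*pi*t)/pi - t*cos(2*pi*t)/(2*pi**2) - 2*sin(2*pi*t)/pi + sin(2*pi*t)/(4*pi**3) - cos(2*pi*t)/pi**2; evaluating from -2 to 2: ∫_{-2}^{2} (-t**2 - 4*t - 4) cos(2*pi*t) dt = (-2/pi**2) - (0) = -2/pi**2.
Hence a_4 = (1/2)·(-2/pi**2) = -1/pi**2.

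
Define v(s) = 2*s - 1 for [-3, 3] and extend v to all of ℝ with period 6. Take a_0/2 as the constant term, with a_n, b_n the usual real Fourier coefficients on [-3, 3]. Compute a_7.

0

a_7 = 1/3 ∫_{-3}^{3} v(s) cos(7*pi*s/3) ds.
Integrating by parts (boundary term plus one more integral), an antiderivative of (2*s - 1) cos(7*pi*s/3) is 6*s*sin(7*pi*s/3)/(7*pi) - 3*sin(7*pi*s/3)/(7*pi) + 18*cos(7*pi*s/3)/(49*pi**2); evaluating from -3 to 3: ∫_{-3}^{3} (2*s - 1) cos(7*pi*s/3) ds = (-18/(49*pi**2)) - (-18/(49*pi**2)) = 0.
Hence a_7 = (1/3)·(0) = 0.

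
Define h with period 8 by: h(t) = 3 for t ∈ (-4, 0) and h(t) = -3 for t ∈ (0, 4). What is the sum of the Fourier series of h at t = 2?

-3

h is continuous at t = 2 with value -3, so the series converges to -3 there.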